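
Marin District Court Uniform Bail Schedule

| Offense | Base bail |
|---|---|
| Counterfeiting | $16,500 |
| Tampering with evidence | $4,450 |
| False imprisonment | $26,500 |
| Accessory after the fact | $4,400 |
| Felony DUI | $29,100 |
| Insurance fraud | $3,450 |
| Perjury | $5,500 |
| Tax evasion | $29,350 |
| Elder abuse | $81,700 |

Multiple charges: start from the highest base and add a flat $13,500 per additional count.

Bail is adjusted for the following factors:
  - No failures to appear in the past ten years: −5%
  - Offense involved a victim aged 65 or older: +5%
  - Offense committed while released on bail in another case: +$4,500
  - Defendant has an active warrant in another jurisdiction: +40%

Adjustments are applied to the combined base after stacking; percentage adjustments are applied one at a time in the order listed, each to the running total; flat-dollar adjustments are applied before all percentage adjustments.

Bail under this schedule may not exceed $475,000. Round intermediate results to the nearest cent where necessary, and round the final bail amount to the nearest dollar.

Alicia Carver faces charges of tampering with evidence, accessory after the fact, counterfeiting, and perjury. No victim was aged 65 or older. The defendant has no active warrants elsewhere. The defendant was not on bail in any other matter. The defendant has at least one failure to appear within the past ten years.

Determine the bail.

Base amounts from the schedule: tampering with evidence $4,450; accessory after the fact $4,400; counterfeiting $16,500; perjury $5,500.
Stacking rule: highest base plus $13,500 per additional charge. Highest is counterfeiting at $16,500; 3 additional charges → +$40,500. Combined base = $57,000.
No adjustment factors apply to this defendant.
$57,000 is within the $475,000 maximum.

$57,000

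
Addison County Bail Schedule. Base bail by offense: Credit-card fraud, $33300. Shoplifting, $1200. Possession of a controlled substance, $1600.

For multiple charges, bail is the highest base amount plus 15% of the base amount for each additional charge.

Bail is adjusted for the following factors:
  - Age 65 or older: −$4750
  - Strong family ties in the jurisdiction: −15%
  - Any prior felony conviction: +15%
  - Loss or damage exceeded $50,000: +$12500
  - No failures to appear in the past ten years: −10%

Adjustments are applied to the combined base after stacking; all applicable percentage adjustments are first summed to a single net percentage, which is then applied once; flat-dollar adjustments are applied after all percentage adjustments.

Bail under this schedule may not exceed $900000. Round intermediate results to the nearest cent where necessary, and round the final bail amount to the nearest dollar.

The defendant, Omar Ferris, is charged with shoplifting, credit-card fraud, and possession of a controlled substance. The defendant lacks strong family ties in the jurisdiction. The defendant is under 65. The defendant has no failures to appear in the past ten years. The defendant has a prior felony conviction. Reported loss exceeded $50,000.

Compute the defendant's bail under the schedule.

Base amounts from the schedule: shoplifting $1200; credit-card fraud $33300; possession of a controlled substance $1600.
Stacking rule: highest base plus 15% of each additional charge. Highest is credit-card fraud at $33300. Additional: $1200 × 15% = $180; $1600 × 15% = $240. Combined base = $33300 + $420 = $33720.
Net percentage adjustment: +15% −10% = +5%. $33720 × 1.05 = $35406.
Loss or damage exceeded $50,000 (+$12500 flat): $35406 + $12500 = $47906.
$47906 is within the $900000 maximum.

$47906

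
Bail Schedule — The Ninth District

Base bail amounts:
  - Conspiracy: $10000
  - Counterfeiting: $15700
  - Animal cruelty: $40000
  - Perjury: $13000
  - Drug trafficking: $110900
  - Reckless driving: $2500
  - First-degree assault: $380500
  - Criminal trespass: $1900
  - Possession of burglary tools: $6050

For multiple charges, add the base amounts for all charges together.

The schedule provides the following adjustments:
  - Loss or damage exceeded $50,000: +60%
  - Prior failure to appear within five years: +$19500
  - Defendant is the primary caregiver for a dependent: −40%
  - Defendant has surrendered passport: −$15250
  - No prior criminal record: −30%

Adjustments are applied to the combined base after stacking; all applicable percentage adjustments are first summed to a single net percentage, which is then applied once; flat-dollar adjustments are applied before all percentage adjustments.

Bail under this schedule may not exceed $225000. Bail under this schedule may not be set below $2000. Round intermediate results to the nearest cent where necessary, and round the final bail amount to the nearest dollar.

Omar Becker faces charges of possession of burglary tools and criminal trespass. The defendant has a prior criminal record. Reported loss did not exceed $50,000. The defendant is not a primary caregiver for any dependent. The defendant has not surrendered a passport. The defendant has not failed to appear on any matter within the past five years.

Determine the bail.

$7950

Base amounts from the schedule: possession of burglary tools $6050; criminal trespass $1900.
Stacking rule: sum of all bases. $6050 + $1900 = $7950.
No adjustment factors apply to this defendant.
$7950 is within the $225000 maximum.
$7950 is at or above the $2000 minimum.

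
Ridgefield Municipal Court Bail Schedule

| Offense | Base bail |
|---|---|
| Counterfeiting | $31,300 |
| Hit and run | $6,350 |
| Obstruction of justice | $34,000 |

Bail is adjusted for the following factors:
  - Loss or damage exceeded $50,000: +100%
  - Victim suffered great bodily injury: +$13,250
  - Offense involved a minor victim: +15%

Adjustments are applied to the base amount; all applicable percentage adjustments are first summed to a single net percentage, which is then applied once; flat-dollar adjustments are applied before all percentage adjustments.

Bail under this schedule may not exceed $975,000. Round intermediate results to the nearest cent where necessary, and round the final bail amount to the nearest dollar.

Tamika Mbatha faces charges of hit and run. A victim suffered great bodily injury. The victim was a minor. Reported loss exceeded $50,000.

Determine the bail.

$42,140

Base amounts from the schedule: hit and run $6,350.
Single charge. Combined base = $6,350.
Victim suffered great bodily injury (+$13,250 flat): $6,350 + $13,250 = $19,600.
Net percentage adjustment: +100% +15% = +115%. $19,600 × 2.15 = $42,140.
$42,140 is within the $975,000 maximum.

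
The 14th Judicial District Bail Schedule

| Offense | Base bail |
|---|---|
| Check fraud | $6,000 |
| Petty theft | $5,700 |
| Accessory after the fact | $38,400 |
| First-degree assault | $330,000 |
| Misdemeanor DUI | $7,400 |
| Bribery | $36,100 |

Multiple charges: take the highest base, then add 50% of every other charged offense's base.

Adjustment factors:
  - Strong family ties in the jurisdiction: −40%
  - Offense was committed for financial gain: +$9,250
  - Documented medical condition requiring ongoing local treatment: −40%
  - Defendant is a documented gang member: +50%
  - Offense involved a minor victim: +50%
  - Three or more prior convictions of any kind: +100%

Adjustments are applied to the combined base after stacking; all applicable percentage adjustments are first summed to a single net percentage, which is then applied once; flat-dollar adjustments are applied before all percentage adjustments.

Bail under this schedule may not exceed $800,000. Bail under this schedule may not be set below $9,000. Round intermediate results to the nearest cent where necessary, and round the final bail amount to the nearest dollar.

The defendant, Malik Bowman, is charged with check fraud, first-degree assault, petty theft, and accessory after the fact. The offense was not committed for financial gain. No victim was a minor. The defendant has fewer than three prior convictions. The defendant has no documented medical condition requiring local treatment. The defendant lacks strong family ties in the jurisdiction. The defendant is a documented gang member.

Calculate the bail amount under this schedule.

$532,575

Base amounts from the schedule: check fraud $6,000; first-degree assault $330,000; petty theft $5,700; accessory after the fact $38,400.
Stacking rule: highest base plus 50% of each additional charge. Highest is first-degree assault at $330,000. Additional: $6,000 × 50% = $3,000; $5,700 × 50% = $2,850; $38,400 × 50% = $19,200. Combined base = $330,000 + $25,050 = $355,050.
Defendant is a documented gang member (+50%): $355,050 × 1.5 = $532,575.
$532,575 is within the $800,000 maximum.
$532,575 is at or above the $9,000 minimum.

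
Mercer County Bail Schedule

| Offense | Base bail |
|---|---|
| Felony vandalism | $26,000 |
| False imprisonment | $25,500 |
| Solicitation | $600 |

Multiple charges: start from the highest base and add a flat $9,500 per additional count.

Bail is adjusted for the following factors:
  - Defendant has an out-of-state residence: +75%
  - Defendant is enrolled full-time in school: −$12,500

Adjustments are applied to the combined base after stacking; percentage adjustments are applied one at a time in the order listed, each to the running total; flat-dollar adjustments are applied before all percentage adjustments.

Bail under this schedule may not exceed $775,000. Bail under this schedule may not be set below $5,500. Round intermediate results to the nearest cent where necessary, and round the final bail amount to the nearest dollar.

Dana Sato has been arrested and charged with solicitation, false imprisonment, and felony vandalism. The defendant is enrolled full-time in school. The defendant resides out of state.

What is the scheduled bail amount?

Base amounts from the schedule: solicitation $600; false imprisonment $25,500; felony vandalism $26,000.
Stacking rule: highest base plus $9,500 per additional charge. Highest is felony vandalism at $26,000; 2 additional charges → +$19,000. Combined base = $45,000.
Defendant is enrolled full-time in school (−$12,500 flat): $45,000 − $12,500 = $32,500.
Defendant has an out-of-state residence (+75%): $32,500 × 1.75 = $56,875.
$56,875 is within the $775,000 maximum.
$56,875 is at or above the $5,500 minimum.

$56,875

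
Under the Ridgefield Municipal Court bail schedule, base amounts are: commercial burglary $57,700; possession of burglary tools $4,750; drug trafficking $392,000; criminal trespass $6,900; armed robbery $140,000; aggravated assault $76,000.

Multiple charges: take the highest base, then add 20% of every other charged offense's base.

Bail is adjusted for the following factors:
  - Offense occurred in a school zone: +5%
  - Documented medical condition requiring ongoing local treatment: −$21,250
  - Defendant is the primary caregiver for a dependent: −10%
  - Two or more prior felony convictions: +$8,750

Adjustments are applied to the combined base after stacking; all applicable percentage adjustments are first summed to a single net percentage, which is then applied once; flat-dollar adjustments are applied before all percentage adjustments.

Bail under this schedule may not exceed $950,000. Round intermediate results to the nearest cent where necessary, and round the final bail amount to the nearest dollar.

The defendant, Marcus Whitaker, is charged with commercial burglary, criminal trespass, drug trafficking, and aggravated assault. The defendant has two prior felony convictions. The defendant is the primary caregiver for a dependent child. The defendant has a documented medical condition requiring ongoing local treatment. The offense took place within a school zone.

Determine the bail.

$387,239

Base amounts from the schedule: commercial burglary $57,700; criminal trespass $6,900; drug trafficking $392,000; aggravated assault $76,000.
Stacking rule: highest base plus 20% of each additional charge. Highest is drug trafficking at $392,000. Additional: $57,700 × 20% = $11,540; $6,900 × 20% = $1,380; $76,000 × 20% = $15,200. Combined base = $392,000 + $28,120 = $420,120.
Documented medical condition requiring ongoing local treatment (−$21,250 flat): $420,120 − $21,250 = $398,870.
Two or more prior felony convictions (+$8,750 flat): $398,870 + $8,750 = $407,620.
Net percentage adjustment: +5% −10% = −5%. $407,620 × 0.95 = $387,239.
$387,239 is within the $950,000 maximum.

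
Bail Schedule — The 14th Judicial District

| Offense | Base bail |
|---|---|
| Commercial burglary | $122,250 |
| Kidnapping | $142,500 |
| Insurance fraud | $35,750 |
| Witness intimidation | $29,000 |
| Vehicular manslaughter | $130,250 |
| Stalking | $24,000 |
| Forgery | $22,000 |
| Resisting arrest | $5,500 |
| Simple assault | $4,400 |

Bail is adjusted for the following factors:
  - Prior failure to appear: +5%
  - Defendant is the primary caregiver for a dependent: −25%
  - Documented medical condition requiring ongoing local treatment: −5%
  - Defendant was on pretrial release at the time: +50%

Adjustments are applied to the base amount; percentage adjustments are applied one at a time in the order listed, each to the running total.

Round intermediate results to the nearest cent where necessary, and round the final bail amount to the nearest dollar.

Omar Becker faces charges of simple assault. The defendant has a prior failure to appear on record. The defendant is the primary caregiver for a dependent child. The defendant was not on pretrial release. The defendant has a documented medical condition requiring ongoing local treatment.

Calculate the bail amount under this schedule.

Base amounts from the schedule: simple assault $4,400.
Single charge. Combined base = $4,400.
Prior failure to appear (+5%): $4,400 × 1.05 = $4,620.
Defendant is the primary caregiver for a dependent (−25%): $4,620 × 0.75 = $3,465.
Documented medical condition requiring ongoing local treatment (−5%): $3,465 × 0.95 = $3,291.75.
Rounded to the nearest dollar: $3,292.

$3,292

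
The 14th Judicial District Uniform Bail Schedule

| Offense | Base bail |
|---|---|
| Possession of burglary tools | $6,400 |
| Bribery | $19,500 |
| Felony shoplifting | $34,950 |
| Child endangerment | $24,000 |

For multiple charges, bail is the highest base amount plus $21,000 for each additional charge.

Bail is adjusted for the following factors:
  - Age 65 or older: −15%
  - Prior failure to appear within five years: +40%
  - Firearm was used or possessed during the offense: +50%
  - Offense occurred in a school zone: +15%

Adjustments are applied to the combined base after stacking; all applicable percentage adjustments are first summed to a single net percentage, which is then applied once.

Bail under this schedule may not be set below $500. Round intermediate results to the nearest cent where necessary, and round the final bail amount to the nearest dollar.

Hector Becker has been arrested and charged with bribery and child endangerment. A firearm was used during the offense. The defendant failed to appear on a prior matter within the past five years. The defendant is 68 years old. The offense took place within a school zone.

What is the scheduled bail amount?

Base amounts from the schedule: bribery $19,500; child endangerment $24,000.
Stacking rule: highest base plus $21,000 per additional charge. Highest is child endangerment at $24,000; 1 additional charge → +$21,000. Combined base = $45,000.
Net percentage adjustment: −15% +40% +50% +15% = +90%. $45,000 × 1.9 = $85,500.
$85,500 is at or above the $500 minimum.

$85,500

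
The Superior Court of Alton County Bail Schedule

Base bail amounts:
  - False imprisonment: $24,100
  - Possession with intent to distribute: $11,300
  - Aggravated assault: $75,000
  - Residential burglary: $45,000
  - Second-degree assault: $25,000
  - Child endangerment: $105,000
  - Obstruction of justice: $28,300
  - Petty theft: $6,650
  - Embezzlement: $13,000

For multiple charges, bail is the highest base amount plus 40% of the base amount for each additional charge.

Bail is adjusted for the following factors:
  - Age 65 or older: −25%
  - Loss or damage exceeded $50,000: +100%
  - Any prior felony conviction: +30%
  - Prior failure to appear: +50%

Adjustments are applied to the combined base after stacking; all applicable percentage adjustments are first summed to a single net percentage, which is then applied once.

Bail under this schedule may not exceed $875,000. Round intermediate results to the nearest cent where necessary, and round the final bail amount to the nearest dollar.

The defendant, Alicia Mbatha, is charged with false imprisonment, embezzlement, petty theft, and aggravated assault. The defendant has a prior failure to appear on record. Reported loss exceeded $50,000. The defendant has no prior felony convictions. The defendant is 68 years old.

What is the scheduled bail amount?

$208,125

Base amounts from the schedule: false imprisonment $24,100; embezzlement $13,000; petty theft $6,650; aggravated assault $75,000.
Stacking rule: highest base plus 40% of each additional charge. Highest is aggravated assault at $75,000. Additional: $24,100 × 40% = $9,640; $13,000 × 40% = $5,200; $6,650 × 40% = $2,660. Combined base = $75,000 + $17,500 = $92,500.
Net percentage adjustment: −25% +100% +50% = +125%. $92,500 × 2.25 = $208,125.
$208,125 is within the $875,000 maximum.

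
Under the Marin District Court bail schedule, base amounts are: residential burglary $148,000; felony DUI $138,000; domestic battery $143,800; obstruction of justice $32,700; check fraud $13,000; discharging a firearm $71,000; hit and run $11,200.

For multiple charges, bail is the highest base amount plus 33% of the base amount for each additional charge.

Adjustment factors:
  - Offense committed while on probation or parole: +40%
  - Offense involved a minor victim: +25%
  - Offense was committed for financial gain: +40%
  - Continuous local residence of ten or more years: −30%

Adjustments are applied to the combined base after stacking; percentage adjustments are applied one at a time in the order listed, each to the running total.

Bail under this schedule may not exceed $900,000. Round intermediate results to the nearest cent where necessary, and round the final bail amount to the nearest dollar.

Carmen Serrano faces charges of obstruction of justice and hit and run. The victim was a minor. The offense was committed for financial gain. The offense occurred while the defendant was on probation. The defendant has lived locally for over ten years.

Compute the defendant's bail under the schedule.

$62,419

Base amounts from the schedule: obstruction of justice $32,700; hit and run $11,200.
Stacking rule: highest base plus 33% of each additional charge. Highest is obstruction of justice at $32,700. Additional: $11,200 × 33% = $3,696. Combined base = $32,700 + $3,696 = $36,396.
Offense committed while on probation or parole (+40%): $36,396 × 1.4 = $50,954.40.
Offense involved a minor victim (+25%): $50,954.40 × 1.25 = $63,693.
Offense was committed for financial gain (+40%): $63,693 × 1.4 = $89,170.20.
Continuous local residence of ten or more years (−30%): $89,170.20 × 0.7 = $62,419.14.
$62,419.14 is within the $900,000 maximum.
Rounded to the nearest dollar: $62,419.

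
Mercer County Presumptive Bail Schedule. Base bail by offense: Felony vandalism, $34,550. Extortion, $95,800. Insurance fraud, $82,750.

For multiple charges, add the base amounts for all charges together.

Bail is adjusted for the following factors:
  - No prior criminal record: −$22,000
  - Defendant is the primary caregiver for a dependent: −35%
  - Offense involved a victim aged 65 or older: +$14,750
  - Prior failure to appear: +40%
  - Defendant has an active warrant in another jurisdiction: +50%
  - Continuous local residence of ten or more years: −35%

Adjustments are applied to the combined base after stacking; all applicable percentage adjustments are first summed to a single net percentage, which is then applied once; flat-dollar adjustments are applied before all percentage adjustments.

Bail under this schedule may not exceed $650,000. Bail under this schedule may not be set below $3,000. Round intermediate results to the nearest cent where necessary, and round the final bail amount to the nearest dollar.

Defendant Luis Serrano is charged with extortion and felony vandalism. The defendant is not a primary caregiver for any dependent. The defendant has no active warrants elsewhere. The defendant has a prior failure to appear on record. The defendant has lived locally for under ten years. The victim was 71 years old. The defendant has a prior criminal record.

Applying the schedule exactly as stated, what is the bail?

Base amounts from the schedule: extortion $95,800; felony vandalism $34,550.
Stacking rule: sum of all bases. $95,800 + $34,550 = $130,350.
Offense involved a victim aged 65 or older (+$14,750 flat): $130,350 + $14,750 = $145,100.
Prior failure to appear (+40%): $145,100 × 1.4 = $203,140.
$203,140 is within the $650,000 maximum.
$203,140 is at or above the $3,000 minimum.

$203,140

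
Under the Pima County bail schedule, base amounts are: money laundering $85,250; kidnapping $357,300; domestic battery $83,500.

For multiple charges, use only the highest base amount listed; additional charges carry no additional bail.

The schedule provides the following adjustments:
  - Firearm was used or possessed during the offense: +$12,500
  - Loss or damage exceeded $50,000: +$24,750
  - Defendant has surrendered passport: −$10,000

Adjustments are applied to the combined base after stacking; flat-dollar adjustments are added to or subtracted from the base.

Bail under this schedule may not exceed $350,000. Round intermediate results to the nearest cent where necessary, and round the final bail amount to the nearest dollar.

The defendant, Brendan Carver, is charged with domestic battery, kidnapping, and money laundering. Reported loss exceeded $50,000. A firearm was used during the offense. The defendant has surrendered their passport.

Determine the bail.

$350,000

Base amounts from the schedule: domestic battery $83,500; kidnapping $357,300; money laundering $85,250.
Stacking rule: use the highest base only. Highest is kidnapping at $357,300. Combined base = $357,300.
Firearm was used or possessed during the offense (+$12,500 flat): $357,300 + $12,500 = $369,800.
Loss or damage exceeded $50,000 (+$24,750 flat): $369,800 + $24,750 = $394,550.
Defendant has surrendered passport (−$10,000 flat): $394,550 − $10,000 = $384,550.
Result $384,550 exceeds the maximum of $350,000; bail is capped at $350,000.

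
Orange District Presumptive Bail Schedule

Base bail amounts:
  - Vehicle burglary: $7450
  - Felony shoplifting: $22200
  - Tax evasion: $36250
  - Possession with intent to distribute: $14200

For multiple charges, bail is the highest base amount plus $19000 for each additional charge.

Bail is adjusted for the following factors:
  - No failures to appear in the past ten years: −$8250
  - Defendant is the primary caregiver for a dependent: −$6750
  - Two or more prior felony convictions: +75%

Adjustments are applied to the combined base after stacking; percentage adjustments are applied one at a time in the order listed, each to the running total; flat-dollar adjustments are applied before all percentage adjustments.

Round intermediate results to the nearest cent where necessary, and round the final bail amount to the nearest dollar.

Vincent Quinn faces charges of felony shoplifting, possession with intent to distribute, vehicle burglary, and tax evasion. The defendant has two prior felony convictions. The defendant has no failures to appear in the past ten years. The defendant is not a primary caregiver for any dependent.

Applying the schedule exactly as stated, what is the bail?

$148750

Base amounts from the schedule: felony shoplifting $22200; possession with intent to distribute $14200; vehicle burglary $7450; tax evasion $36250.
Stacking rule: highest base plus $19000 per additional charge. Highest is tax evasion at $36250; 3 additional charges → +$57000. Combined base = $93250.
No failures to appear in the past ten years (−$8250 flat): $93250 − $8250 = $85000.
Two or more prior felony convictions (+75%): $85000 × 1.75 = $148750.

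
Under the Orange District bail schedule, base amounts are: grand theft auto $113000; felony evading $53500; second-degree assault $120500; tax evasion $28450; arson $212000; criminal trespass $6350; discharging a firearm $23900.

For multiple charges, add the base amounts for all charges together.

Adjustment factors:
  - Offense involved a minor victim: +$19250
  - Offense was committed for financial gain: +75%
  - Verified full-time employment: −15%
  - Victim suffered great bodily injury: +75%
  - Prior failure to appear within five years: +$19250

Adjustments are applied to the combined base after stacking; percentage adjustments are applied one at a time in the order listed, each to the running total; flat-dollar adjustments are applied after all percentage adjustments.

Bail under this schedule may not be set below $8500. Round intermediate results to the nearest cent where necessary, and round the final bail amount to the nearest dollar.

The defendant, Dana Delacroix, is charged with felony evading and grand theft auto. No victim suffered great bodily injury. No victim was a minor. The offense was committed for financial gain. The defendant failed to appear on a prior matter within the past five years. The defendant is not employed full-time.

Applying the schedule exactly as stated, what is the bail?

Base amounts from the schedule: felony evading $53500; grand theft auto $113000.
Stacking rule: sum of all bases. $53500 + $113000 = $166500.
Offense was committed for financial gain (+75%): $166500 × 1.75 = $291375.
Prior failure to appear within five years (+$19250 flat): $291375 + $19250 = $310625.
$310625 is at or above the $8500 minimum.

$310625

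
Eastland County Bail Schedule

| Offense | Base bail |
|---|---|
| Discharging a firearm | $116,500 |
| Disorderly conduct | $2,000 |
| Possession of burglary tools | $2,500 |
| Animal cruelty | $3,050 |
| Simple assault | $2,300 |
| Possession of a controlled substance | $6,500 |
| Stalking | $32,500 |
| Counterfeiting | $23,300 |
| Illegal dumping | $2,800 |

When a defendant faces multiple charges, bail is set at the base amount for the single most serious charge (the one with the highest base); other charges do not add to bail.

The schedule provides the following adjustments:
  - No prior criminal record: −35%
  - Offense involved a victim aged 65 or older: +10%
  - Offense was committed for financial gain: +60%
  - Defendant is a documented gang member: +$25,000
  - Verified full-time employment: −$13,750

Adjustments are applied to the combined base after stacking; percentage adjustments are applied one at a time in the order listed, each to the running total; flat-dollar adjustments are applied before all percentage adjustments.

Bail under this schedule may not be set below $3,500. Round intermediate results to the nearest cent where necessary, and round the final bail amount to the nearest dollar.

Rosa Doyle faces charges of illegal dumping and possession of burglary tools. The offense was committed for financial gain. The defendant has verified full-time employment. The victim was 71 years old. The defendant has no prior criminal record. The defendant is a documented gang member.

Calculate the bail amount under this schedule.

Base amounts from the schedule: illegal dumping $2,800; possession of burglary tools $2,500.
Stacking rule: use the highest base only. Highest is illegal dumping at $2,800. Combined base = $2,800.
Defendant is a documented gang member (+$25,000 flat): $2,800 + $25,000 = $27,800.
Verified full-time employment (−$13,750 flat): $27,800 − $13,750 = $14,050.
No prior criminal record (−35%): $14,050 × 0.65 = $9,132.50.
Offense involved a victim aged 65 or older (+10%): $9,132.50 × 1.1 = $10,045.75.
Offense was committed for financial gain (+60%): $10,045.75 × 1.6 = $16,073.20.
$16,073.20 is at or above the $3,500 minimum.
Rounded to the nearest dollar: $16,073.

$16,073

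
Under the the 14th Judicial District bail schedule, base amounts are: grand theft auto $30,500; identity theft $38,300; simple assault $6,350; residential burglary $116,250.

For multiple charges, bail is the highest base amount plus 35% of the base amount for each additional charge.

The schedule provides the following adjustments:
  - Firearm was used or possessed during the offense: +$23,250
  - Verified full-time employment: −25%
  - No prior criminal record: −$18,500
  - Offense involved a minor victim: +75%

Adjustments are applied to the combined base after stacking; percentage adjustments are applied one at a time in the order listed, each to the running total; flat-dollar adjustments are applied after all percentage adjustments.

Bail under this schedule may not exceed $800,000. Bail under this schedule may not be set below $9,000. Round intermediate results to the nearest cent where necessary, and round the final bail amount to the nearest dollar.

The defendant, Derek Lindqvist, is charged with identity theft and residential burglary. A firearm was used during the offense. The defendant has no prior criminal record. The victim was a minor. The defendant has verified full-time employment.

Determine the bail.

Base amounts from the schedule: identity theft $38,300; residential burglary $116,250.
Stacking rule: highest base plus 35% of each additional charge. Highest is residential burglary at $116,250. Additional: $38,300 × 35% = $13,405. Combined base = $116,250 + $13,405 = $129,655.
Verified full-time employment (−25%): $129,655 × 0.75 = $97,241.25.
Offense involved a minor victim (+75%): $97,241.25 × 1.75 = $170,172.19.
Firearm was used or possessed during the offense (+$23,250 flat): $170,172.19 + $23,250 = $193,422.19.
No prior criminal record (−$18,500 flat): $193,422.19 − $18,500 = $174,922.19.
$174,922.19 is within the $800,000 maximum.
$174,922.19 is at or above the $9,000 minimum.
Rounded to the nearest dollar: $174,922.

$174,922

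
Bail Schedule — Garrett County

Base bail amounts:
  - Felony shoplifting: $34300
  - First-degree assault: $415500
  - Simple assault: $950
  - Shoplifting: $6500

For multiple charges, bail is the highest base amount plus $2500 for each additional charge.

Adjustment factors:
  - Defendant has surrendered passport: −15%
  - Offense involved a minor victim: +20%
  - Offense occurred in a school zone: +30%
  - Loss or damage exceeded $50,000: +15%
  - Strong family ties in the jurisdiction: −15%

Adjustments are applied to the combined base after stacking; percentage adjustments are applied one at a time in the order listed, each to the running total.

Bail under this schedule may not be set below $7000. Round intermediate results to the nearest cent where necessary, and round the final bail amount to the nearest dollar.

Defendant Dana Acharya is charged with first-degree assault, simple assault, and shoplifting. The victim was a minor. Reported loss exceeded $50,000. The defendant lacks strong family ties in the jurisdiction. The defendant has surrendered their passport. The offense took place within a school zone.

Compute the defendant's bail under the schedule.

$641220

Base amounts from the schedule: first-degree assault $415500; simple assault $950; shoplifting $6500.
Stacking rule: highest base plus $2500 per additional charge. Highest is first-degree assault at $415500; 2 additional charges → +$5000. Combined base = $420500.
Defendant has surrendered passport (−15%): $420500 × 0.85 = $357425.
Offense involved a minor victim (+20%): $357425 × 1.2 = $428910.
Offense occurred in a school zone (+30%): $428910 × 1.3 = $557583.
Loss or damage exceeded $50,000 (+15%): $557583 × 1.15 = $641220.45.
$641220.45 is at or above the $7000 minimum.
Rounded to the nearest dollar: $641220.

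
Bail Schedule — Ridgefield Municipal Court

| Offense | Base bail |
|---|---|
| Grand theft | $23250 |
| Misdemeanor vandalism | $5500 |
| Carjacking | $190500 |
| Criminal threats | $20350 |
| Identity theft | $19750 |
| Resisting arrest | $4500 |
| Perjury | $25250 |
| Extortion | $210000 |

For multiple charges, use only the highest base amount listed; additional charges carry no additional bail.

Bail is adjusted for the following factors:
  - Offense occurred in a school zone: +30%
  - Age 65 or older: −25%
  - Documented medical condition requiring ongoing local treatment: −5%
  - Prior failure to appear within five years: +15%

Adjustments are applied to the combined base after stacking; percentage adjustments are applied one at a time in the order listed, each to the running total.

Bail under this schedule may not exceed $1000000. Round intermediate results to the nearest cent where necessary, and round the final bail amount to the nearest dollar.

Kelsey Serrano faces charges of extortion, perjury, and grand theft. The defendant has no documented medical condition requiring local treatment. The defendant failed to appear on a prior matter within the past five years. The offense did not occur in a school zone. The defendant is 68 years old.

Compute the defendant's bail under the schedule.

$181125

Base amounts from the schedule: extortion $210000; perjury $25250; grand theft $23250.
Stacking rule: use the highest base only. Highest is extortion at $210000. Combined base = $210000.
Age 65 or older (−25%): $210000 × 0.75 = $157500.
Prior failure to appear within five years (+15%): $157500 × 1.15 = $181125.
$181125 is within the $1000000 maximum.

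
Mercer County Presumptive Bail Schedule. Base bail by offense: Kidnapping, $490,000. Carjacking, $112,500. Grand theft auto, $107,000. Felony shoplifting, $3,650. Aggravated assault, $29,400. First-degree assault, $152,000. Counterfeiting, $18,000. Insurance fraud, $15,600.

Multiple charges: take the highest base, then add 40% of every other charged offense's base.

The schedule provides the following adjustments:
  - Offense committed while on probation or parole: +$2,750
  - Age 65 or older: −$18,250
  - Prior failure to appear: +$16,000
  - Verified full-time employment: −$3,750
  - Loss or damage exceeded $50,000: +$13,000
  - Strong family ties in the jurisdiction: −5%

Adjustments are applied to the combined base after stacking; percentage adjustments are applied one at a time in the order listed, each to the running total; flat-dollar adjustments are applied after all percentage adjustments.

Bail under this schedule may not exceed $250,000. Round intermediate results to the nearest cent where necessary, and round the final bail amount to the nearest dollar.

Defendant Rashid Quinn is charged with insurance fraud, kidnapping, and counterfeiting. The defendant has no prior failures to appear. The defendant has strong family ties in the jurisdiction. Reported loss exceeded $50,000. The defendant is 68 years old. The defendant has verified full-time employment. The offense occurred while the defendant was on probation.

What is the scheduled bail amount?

Base amounts from the schedule: insurance fraud $15,600; kidnapping $490,000; counterfeiting $18,000.
Stacking rule: highest base plus 40% of each additional charge. Highest is kidnapping at $490,000. Additional: $15,600 × 40% = $6,240; $18,000 × 40% = $7,200. Combined base = $490,000 + $13,440 = $503,440.
Strong family ties in the jurisdiction (−5%): $503,440 × 0.95 = $478,268.
Offense committed while on probation or parole (+$2,750 flat): $478,268 + $2,750 = $481,018.
Age 65 or older (−$18,250 flat): $481,018 − $18,250 = $462,768.
Verified full-time employment (−$3,750 flat): $462,768 − $3,750 = $459,018.
Loss or damage exceeded $50,000 (+$13,000 flat): $459,018 + $13,000 = $472,018.
Result $472,018 exceeds the maximum of $250,000; bail is capped at $250,000.

$250,000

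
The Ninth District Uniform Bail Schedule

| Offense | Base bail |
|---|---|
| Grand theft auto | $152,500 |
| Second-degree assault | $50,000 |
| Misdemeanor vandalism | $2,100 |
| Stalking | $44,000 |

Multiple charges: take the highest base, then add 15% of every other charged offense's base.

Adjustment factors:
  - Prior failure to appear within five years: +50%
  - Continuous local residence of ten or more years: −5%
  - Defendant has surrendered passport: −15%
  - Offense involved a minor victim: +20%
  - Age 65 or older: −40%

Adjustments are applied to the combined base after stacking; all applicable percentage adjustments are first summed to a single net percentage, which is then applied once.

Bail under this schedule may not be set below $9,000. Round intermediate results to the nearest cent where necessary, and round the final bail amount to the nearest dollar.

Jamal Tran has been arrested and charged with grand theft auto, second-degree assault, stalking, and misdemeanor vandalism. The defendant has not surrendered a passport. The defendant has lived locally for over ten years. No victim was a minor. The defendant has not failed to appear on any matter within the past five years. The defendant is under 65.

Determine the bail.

Base amounts from the schedule: grand theft auto $152,500; second-degree assault $50,000; stalking $44,000; misdemeanor vandalism $2,100.
Stacking rule: highest base plus 15% of each additional charge. Highest is grand theft auto at $152,500. Additional: $50,000 × 15% = $7,500; $44,000 × 15% = $6,600; $2,100 × 15% = $315. Combined base = $152,500 + $14,415 = $166,915.
Continuous local residence of ten or more years (−5%): $166,915 × 0.95 = $158,569.25.
$158,569.25 is at or above the $9,000 minimum.
Rounded to the nearest dollar: $158,569.

$158,569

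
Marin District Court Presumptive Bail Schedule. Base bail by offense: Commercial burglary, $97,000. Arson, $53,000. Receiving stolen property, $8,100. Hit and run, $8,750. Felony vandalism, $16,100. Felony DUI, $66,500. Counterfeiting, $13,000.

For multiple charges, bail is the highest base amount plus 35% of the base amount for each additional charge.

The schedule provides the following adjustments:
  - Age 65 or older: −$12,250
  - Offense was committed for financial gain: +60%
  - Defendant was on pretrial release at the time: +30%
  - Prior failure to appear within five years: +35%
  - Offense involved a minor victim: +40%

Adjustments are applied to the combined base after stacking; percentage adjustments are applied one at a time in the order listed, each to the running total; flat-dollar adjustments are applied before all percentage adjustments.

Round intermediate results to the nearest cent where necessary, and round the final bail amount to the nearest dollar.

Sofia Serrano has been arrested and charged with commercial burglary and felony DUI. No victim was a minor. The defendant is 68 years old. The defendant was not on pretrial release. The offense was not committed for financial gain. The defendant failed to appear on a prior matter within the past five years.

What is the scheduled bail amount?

Base amounts from the schedule: commercial burglary $97,000; felony DUI $66,500.
Stacking rule: highest base plus 35% of each additional charge. Highest is commercial burglary at $97,000. Additional: $66,500 × 35% = $23,275. Combined base = $97,000 + $23,275 = $120,275.
Age 65 or older (−$12,250 flat): $120,275 − $12,250 = $108,025.
Prior failure to appear within five years (+35%): $108,025 × 1.35 = $145,833.75.
Rounded to the nearest dollar: $145,834.

$145,834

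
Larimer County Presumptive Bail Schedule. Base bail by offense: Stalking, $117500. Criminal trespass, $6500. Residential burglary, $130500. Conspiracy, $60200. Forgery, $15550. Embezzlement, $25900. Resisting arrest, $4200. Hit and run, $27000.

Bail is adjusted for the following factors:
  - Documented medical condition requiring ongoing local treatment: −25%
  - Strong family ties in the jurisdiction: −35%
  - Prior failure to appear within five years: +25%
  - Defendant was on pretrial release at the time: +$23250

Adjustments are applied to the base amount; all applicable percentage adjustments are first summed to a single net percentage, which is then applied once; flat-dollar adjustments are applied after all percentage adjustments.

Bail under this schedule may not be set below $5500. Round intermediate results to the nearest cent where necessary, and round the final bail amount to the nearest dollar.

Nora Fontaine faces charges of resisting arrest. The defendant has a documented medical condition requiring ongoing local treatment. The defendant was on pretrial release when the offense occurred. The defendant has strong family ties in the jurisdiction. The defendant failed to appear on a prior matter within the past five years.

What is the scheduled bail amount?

Base amounts from the schedule: resisting arrest $4200.
Single charge. Combined base = $4200.
Net percentage adjustment: −25% −35% +25% = −35%. $4200 × 0.65 = $2730.
Defendant was on pretrial release at the time (+$23250 flat): $2730 + $23250 = $25980.
$25980 is at or above the $5500 minimum.

$25980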